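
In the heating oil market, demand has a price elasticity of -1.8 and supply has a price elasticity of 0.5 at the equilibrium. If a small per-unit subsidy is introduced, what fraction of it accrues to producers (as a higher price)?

For a small subsidy around the equilibrium, the benefit split depends on the relative slopes, which at a point are proportional to the elasticities.
Buyer share = εs/(εs + |εd|) = 0.5/(0.5 + 1.8) = 5/23; seller share = |εd|/(εs + |εd|) = 18/23.
So producers capture 18/23 of the subsidy.

Producer share = 18/23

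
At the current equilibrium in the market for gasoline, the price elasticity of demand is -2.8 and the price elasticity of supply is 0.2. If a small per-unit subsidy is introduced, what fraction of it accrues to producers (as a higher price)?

Producer share = 14/15

For a small subsidy around the equilibrium, the benefit split depends on the relative slopes, which at a point are proportional to the elasticities.
Buyer share = εs/(εs + |εd|) = 0.2/(0.2 + 2.8) = 1/15; seller share = |εd|/(εs + |εd|) = 14/15.
So producers capture 14/15 of the subsidy.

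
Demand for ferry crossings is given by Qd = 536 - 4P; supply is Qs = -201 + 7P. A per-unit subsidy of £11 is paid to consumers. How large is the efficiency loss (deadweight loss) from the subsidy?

Pre-subsidy: 536 - 4P = -201 + 7P gives P* = 67, Q* = 268.
With the rebate, buyers effectively pay Pb = Ps − 11, where Ps is the price sellers receive.
Demand in terms of Ps becomes Qd = 536 − 4(Ps − 11) = 580 - 4Ps. Setting this equal to supply: 580 - 4Ps = -201 + 7Ps, so Ps = 71.
Buyers pay Pb = 71 − 11 = 60; Q' = -201 + 7·71 = 296.
The subsidy expands output by 296 − 268 = 28 past the efficient level; on those units the gap between marginal cost and willingness to pay runs from 0 up to 11.
DWL = ½ × 11 × 28 = 154.

Deadweight loss = £154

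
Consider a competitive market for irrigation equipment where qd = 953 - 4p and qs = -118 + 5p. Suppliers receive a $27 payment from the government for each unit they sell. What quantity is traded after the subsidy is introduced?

q' = 537

Pre-subsidy: 953 - 4p = -118 + 5p gives p* = 119, q* = 477.
With the subsidy, sellers receive ps = pb + 27 for each unit, where pb is the price buyers pay.
Supply in terms of pb becomes qs = -118 + 5(pb + 27) = 17 + 5pb. Setting this equal to demand: 953 - 4pb = 17 + 5pb, so pb = 104.
Sellers receive ps = 104 + 27 = 131; q' = 953 − 4·104 = 537.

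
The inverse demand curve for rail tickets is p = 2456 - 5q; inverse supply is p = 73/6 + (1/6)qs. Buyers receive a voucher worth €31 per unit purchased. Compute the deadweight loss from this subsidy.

Deadweight loss = €93

Pre-subsidy: 2456 - 5q = 73/6 + (1/6)q gives q* = 473 and p* = 91.
With the rebate, buyers effectively pay pb = ps − 31, where ps is the price sellers receive.
On the curves, pb = 2456 - 5q and ps = 73/6 + (1/6)q; the wedge ps − pb = 31 gives 73/6 + (1/6)q − (2456 - 5q) = 31, so q' = 479.
Then pb = 2456 − 5·479 = 61 and ps = 73/6 + (1/6)·479 = 92.
The subsidy expands output by 479 − 473 = 6 past the efficient level; on those units the gap between marginal cost and willingness to pay runs from 0 up to 31.
DWL = ½ × 31 × 6 = 93.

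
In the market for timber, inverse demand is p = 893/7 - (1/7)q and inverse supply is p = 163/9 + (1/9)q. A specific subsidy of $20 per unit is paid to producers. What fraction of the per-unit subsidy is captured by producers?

Producer share = 0.4375

Pre-subsidy: 893/7 - (1/7)q = 163/9 + (1/9)q gives q* = 431 and p* = 66.
With the subsidy, sellers receive ps = pb + 20 for each unit, where pb is the price buyers pay.
On the curves, pb = 893/7 - (1/7)q and ps = 163/9 + (1/9)q; the wedge ps − pb = 20 gives 163/9 + (1/9)q − (893/7 - (1/7)q) = 20, so q' = 509.75.
Then pb = 893/7 − (1/7)·509.75 = 54.75 and ps = 163/9 + (1/9)·509.75 = 74.75.
Buyers' price falls by p* − pb = 66 − 54.75 = 11.25; sellers' price rises by ps − p* = 74.75 − 66 = 8.75.
So producers capture 8.75/20 = 0.4375 of each unit of subsidy.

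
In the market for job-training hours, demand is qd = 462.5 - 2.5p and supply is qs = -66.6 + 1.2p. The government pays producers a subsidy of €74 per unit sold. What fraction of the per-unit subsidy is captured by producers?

Producer share = 25/37

Pre-subsidy: 462.5 - 2.5p = -66.6 + 1.2p gives p* = 143, q* = 105.
With the subsidy, sellers receive ps = pb + 74 for each unit, where pb is the price buyers pay.
Supply in terms of pb becomes qs = -66.6 + 1.2(pb + 74) = 22.2 + 1.2pb. Setting this equal to demand: 462.5 - 2.5pb = 22.2 + 1.2pb, so pb = 119.
Sellers receive ps = 119 + 74 = 193; q' = 462.5 − 2.5·119 = 165.
Buyers' price falls by p* − pb = 143 − 119 = 24; sellers' price rises by ps − p* = 193 − 143 = 50.
So producers capture 50/74 = 25/37 of each unit of subsidy.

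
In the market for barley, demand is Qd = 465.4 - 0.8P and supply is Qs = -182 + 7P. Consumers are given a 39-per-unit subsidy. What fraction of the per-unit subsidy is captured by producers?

Pre-subsidy: 465.4 - 0.8P = -182 + 7P gives P* = 83, Q* = 399.
With the rebate, buyers effectively pay Pb = Ps − 39, where Ps is the price sellers receive.
Demand in terms of Ps becomes Qd = 465.4 − 0.8(Ps − 39) = 496.6 - 0.8Ps. Setting this equal to supply: 496.6 - 0.8Ps = -182 + 7Ps, so Ps = 87.
Buyers pay Pb = 87 − 39 = 48; Q' = -182 + 7·87 = 427.
Buyers' price falls by P* − Pb = 83 − 48 = 35; sellers' price rises by Ps − P* = 87 − 83 = 4.
So producers capture 4/39 = 4/39 of each unit of subsidy.

Producer share = 4/39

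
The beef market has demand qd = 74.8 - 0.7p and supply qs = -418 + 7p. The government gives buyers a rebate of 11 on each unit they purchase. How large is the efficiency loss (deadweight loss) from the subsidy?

Pre-subsidy: 74.8 - 0.7p = -418 + 7p gives p* = 64, q* = 30.
With the rebate, buyers effectively pay pb = ps − 11, where ps is the price sellers receive.
Demand in terms of ps becomes qd = 74.8 − 0.7(ps − 11) = 82.5 - 0.7ps. Setting this equal to supply: 82.5 - 0.7ps = -418 + 7ps, so ps = 65.
Buyers pay pb = 65 − 11 = 54; q' = -418 + 7·65 = 37.
The subsidy expands output by 37 − 30 = 7 past the efficient level; on those units the gap between marginal cost and willingness to pay runs from 0 up to 11.
DWL = ½ × 11 × 7 = 38.5.

Deadweight loss = 38.5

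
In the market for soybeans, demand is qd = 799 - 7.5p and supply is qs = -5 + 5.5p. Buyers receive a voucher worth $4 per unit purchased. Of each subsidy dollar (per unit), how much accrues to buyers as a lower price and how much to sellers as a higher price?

Buyers gain 22/13 per unit; sellers gain 30/13 per unit

Pre-subsidy: 799 - 7.5p = -5 + 5.5p gives p* = 804/13, q* = 4357/13.
With the rebate, buyers effectively pay pb = ps − 4, where ps is the price sellers receive.
Demand in terms of ps becomes qd = 799 − 7.5(ps − 4) = 829 - 7.5ps. Setting this equal to supply: 829 - 7.5ps = -5 + 5.5ps, so ps = 834/13.
Buyers pay pb = 834/13 − 4 = 782/13; q' = -5 + 5.5·(834/13) = 4522/13.
Buyers' price falls by p* − pb = 804/13 − 782/13 = 22/13; sellers' price rises by ps − p* = 834/13 − 804/13 = 30/13.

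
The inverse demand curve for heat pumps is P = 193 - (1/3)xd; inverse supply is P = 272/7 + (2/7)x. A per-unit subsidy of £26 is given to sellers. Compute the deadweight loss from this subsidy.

Pre-subsidy: 193 - (1/3)x = 272/7 + (2/7)x gives x* = 249 and P* = 110.
With the subsidy, sellers receive Ps = Pb + 26 for each unit, where Pb is the price buyers pay.
On the curves, Pb = 193 - (1/3)x and Ps = 272/7 + (2/7)x; the wedge Ps − Pb = 26 gives 272/7 + (2/7)x − (193 - (1/3)x) = 26, so x' = 291.
Then Pb = 193 − (1/3)·291 = 96 and Ps = 272/7 + (2/7)·291 = 122.
The subsidy expands output by 291 − 249 = 42 past the efficient level; on those units the gap between marginal cost and willingness to pay runs from 0 up to 26.
DWL = ½ × 26 × 42 = 546.

Deadweight loss = £546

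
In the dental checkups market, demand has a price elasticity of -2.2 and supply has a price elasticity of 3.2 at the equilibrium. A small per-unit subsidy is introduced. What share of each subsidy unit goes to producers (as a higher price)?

For a small subsidy around the equilibrium, the benefit split depends on the relative slopes, which at a point are proportional to the elasticities.
Buyer share = εs/(εs + |εd|) = 3.2/(3.2 + 2.2) = 16/27; seller share = |εd|/(εs + |εd|) = 11/27.
So producers capture 11/27 of the subsidy.

Producer share = 11/27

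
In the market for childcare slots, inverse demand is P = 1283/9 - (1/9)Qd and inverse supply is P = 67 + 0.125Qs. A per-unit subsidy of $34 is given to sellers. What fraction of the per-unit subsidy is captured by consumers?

Pre-subsidy: 1283/9 - (1/9)Q = 67 + 0.125Q gives Q* = 320 and P* = 107.
With the subsidy, sellers receive Ps = Pb + 34 for each unit, where Pb is the price buyers pay.
On the curves, Pb = 1283/9 - (1/9)Q and Ps = 67 + 0.125Q; the wedge Ps − Pb = 34 gives 67 + 0.125Q − (1283/9 - (1/9)Q) = 34, so Q' = 464.
Then Pb = 1283/9 − (1/9)·464 = 91 and Ps = 67 + 0.125·464 = 125.
Buyers' price falls by P* − Pb = 107 − 91 = 16; sellers' price rises by Ps − P* = 125 − 107 = 18.
So consumers capture 16/34 = 8/17 of each unit of subsidy.

Consumer share = 8/17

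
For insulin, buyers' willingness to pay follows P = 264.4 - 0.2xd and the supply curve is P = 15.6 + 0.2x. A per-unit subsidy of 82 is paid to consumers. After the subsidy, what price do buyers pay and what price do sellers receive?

Pre-subsidy: 264.4 - 0.2x = 15.6 + 0.2x gives x* = 622 and P* = 140.
With the rebate, buyers effectively pay Pb = Ps − 82, where Ps is the price sellers receive.
On the curves, Pb = 264.4 - 0.2x and Ps = 15.6 + 0.2x; the wedge Ps − Pb = 82 gives 15.6 + 0.2x − (264.4 - 0.2x) = 82, so x' = 827.
Then Pb = 264.4 − 0.2·827 = 99 and Ps = 15.6 + 0.2·827 = 181.

Buyers pay 99; sellers receive 181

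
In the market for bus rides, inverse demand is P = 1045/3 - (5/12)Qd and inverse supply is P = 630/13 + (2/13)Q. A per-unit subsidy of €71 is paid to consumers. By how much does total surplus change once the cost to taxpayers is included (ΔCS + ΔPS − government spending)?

Net change in total surplus = -393198/89

Pre-subsidy: 1045/3 - (5/12)Q = 630/13 + (2/13)Q gives Q* = 46780/89 and P* = 11510/89.
With the rebate, buyers effectively pay Pb = Ps − 71, where Ps is the price sellers receive.
On the curves, Pb = 1045/3 - (5/12)Q and Ps = 630/13 + (2/13)Q; the wedge Ps − Pb = 71 gives 630/13 + (2/13)Q − (1045/3 - (5/12)Q) = 71, so Q' = 57856/89.
Then Pb = 1045/3 − (5/12)·(57856/89) = 6895/89 and Ps = 630/13 + (2/13)·(57856/89) = 13214/89.
ΔCS = ½(46780/89 + 57856/89)(11510/89 − 6895/89) = 241447570/7921; ΔPS = ½(46780/89 + 57856/89)(13214/89 − 11510/89) = 89149872/7921.
Government spending = 71 × 57856/89 = 4107776/89.
Net change = 241447570/7921 + 89149872/7921 − 4107776/89 = -393198/89. The loss equals the DWL triangle ½·71·11076/89.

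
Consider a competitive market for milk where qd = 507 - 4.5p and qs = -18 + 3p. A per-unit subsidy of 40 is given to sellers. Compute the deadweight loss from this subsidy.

Pre-subsidy: 507 - 4.5p = -18 + 3p gives p* = 70, q* = 192.
With the subsidy, sellers receive ps = pb + 40 for each unit, where pb is the price buyers pay.
Supply in terms of pb becomes qs = -18 + 3(pb + 40) = 102 + 3pb. Setting this equal to demand: 507 - 4.5pb = 102 + 3pb, so pb = 54.
Sellers receive ps = 54 + 40 = 94; q' = 507 − 4.5·54 = 264.
The subsidy expands output by 264 − 192 = 72 past the efficient level; on those units the gap between marginal cost and willingness to pay runs from 0 up to 40.
DWL = ½ × 40 × 72 = 1440.

Deadweight loss = 1440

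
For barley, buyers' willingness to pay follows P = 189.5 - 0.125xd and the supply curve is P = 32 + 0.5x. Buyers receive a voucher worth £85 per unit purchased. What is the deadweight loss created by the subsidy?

Deadweight loss = £5780

Pre-subsidy: 189.5 - 0.125x = 32 + 0.5x gives x* = 252 and P* = 158.
With the rebate, buyers effectively pay Pb = Ps − 85, where Ps is the price sellers receive.
On the curves, Pb = 189.5 - 0.125x and Ps = 32 + 0.5x; the wedge Ps − Pb = 85 gives 32 + 0.5x − (189.5 - 0.125x) = 85, so x' = 388.
Then Pb = 189.5 − 0.125·388 = 141 and Ps = 32 + 0.5·388 = 226.
The subsidy expands output by 388 − 252 = 136 past the efficient level; on those units the gap between marginal cost and willingness to pay runs from 0 up to 85.
DWL = ½ × 85 × 136 = 5780.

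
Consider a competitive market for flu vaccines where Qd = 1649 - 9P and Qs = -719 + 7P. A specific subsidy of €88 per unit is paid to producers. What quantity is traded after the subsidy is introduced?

Pre-subsidy: 1649 - 9P = -719 + 7P gives P* = 148, Q* = 317.
With the subsidy, sellers receive Ps = Pb + 88 for each unit, where Pb is the price buyers pay.
Supply in terms of Pb becomes Qs = -719 + 7(Pb + 88) = -103 + 7Pb. Setting this equal to demand: 1649 - 9Pb = -103 + 7Pb, so Pb = 109.5.
Sellers receive Ps = 109.5 + 88 = 197.5; Q' = 1649 − 9·109.5 = 663.5.

Q' = 663.5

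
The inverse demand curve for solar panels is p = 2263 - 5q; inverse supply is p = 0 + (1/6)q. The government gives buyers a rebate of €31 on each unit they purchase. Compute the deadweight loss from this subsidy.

Pre-subsidy: 2263 - 5q = 0 + (1/6)q gives q* = 438 and p* = 73.
With the rebate, buyers effectively pay pb = ps − 31, where ps is the price sellers receive.
On the curves, pb = 2263 - 5q and ps = 0 + (1/6)q; the wedge ps − pb = 31 gives 0 + (1/6)q − (2263 - 5q) = 31, so q' = 444.
Then pb = 2263 − 5·444 = 43 and ps = 0 + (1/6)·444 = 74.
The subsidy expands output by 444 − 438 = 6 past the efficient level; on those units the gap between marginal cost and willingness to pay runs from 0 up to 31.
DWL = ½ × 31 × 6 = 93.

Deadweight loss = €93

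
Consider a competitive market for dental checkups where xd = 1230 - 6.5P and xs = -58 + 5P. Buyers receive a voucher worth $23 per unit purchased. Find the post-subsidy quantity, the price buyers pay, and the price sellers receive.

x' = 567; buyers pay $102; sellers receive $125

Pre-subsidy: 1230 - 6.5P = -58 + 5P gives P* = 112, x* = 502.
With the rebate, buyers effectively pay Pb = Ps − 23, where Ps is the price sellers receive.
Demand in terms of Ps becomes xd = 1230 − 6.5(Ps − 23) = 1379.5 - 6.5Ps. Setting this equal to supply: 1379.5 - 6.5Ps = -58 + 5Ps, so Ps = 125.
Buyers pay Pb = 125 − 23 = 102; x' = -58 + 5·125 = 567.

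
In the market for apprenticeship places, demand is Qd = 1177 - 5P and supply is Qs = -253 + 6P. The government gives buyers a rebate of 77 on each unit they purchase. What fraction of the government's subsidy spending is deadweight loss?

DWL / government spending = 105/737

Pre-subsidy: 1177 - 5P = -253 + 6P gives P* = 130, Q* = 527.
With the rebate, buyers effectively pay Pb = Ps − 77, where Ps is the price sellers receive.
Demand in terms of Ps becomes Qd = 1177 − 5(Ps − 77) = 1562 - 5Ps. Setting this equal to supply: 1562 - 5Ps = -253 + 6Ps, so Ps = 165.
Buyers pay Pb = 165 − 77 = 88; Q' = -253 + 6·165 = 737.
ΔCS = ½(527 + 737)(130 − 88) = 26544; ΔPS = ½(527 + 737)(165 − 130) = 22120.
Government spending = 77 × 737 = 56749.
DWL = ½ × 77 × (737 − 527) = 8085; fraction = 8085 / 56749 = 105/737.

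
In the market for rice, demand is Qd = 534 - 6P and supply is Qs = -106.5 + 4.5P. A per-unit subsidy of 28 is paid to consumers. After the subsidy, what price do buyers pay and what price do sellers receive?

Pre-subsidy: 534 - 6P = -106.5 + 4.5P gives P* = 61, Q* = 168.
With the rebate, buyers effectively pay Pb = Ps − 28, where Ps is the price sellers receive.
Demand in terms of Ps becomes Qd = 534 − 6(Ps − 28) = 702 - 6Ps. Setting this equal to supply: 702 - 6Ps = -106.5 + 4.5Ps, so Ps = 77.
Buyers pay Pb = 77 − 28 = 49; Q' = -106.5 + 4.5·77 = 240.

Buyers pay 49; sellers receive 77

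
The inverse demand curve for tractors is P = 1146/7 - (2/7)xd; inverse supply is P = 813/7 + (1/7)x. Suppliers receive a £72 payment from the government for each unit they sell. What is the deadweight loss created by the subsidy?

Deadweight loss = £6048

Pre-subsidy: 1146/7 - (2/7)x = 813/7 + (1/7)x gives x* = 111 and P* = 132.
With the subsidy, sellers receive Ps = Pb + 72 for each unit, where Pb is the price buyers pay.
On the curves, Pb = 1146/7 - (2/7)x and Ps = 813/7 + (1/7)x; the wedge Ps − Pb = 72 gives 813/7 + (1/7)x − (1146/7 - (2/7)x) = 72, so x' = 279.
Then Pb = 1146/7 − (2/7)·279 = 84 and Ps = 813/7 + (1/7)·279 = 156.
The subsidy expands output by 279 − 111 = 168 past the efficient level; on those units the gap between marginal cost and willingness to pay runs from 0 up to 72.
DWL = ½ × 72 × 168 = 6048.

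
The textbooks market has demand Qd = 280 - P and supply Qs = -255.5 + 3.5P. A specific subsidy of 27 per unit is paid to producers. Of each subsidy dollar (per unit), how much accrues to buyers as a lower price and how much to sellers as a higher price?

Pre-subsidy: 280 - P = -255.5 + 3.5P gives P* = 119, Q* = 161.
With the subsidy, sellers receive Ps = Pb + 27 for each unit, where Pb is the price buyers pay.
Supply in terms of Pb becomes Qs = -255.5 + 3.5(Pb + 27) = -161 + 3.5Pb. Setting this equal to demand: 280 - Pb = -161 + 3.5Pb, so Pb = 98.
Sellers receive Ps = 98 + 27 = 125; Q' = 280 − 1·98 = 182.
Buyers' price falls by P* − Pb = 119 − 98 = 21; sellers' price rises by Ps − P* = 125 − 119 = 6.

Buyers gain 21 per unit; sellers gain 6 per unit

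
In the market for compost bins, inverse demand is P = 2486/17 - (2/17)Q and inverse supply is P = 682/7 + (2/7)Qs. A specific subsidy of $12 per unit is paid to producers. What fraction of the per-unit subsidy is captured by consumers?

Pre-subsidy: 2486/17 - (2/17)Q = 682/7 + (2/7)Q gives Q* = 121 and P* = 132.
With the subsidy, sellers receive Ps = Pb + 12 for each unit, where Pb is the price buyers pay.
On the curves, Pb = 2486/17 - (2/17)Q and Ps = 682/7 + (2/7)Q; the wedge Ps − Pb = 12 gives 682/7 + (2/7)Q − (2486/17 - (2/17)Q) = 12, so Q' = 150.75.
Then Pb = 2486/17 − (2/17)·150.75 = 128.5 and Ps = 682/7 + (2/7)·150.75 = 140.5.
Buyers' price falls by P* − Pb = 132 − 128.5 = 3.5; sellers' price rises by Ps − P* = 140.5 − 132 = 8.5.
So consumers capture 3.5/12 = 7/24 of each unit of subsidy.

Consumer share = 7/24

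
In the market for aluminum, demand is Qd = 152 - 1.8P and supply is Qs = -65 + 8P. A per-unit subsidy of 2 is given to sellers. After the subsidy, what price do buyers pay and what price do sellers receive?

Pre-subsidy: 152 - 1.8P = -65 + 8P gives P* = 155/7, Q* = 785/7.
With the subsidy, sellers receive Ps = Pb + 2 for each unit, where Pb is the price buyers pay.
Supply in terms of Pb becomes Qs = -65 + 8(Pb + 2) = -49 + 8Pb. Setting this equal to demand: 152 - 1.8Pb = -49 + 8Pb, so Pb = 1005/49.
Sellers receive Ps = 1005/49 + 2 = 1103/49; Q' = 152 − 1.8·(1005/49) = 5639/49.

Buyers pay 1005/49; sellers receive 1103/49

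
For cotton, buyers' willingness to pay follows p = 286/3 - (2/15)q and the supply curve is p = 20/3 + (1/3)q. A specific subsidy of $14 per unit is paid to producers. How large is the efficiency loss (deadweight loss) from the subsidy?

Pre-subsidy: 286/3 - (2/15)q = 20/3 + (1/3)q gives q* = 190 and p* = 70.
With the subsidy, sellers receive ps = pb + 14 for each unit, where pb is the price buyers pay.
On the curves, pb = 286/3 - (2/15)q and ps = 20/3 + (1/3)q; the wedge ps − pb = 14 gives 20/3 + (1/3)q − (286/3 - (2/15)q) = 14, so q' = 220.
Then pb = 286/3 − (2/15)·220 = 66 and ps = 20/3 + (1/3)·220 = 80.
The subsidy expands output by 220 − 190 = 30 past the efficient level; on those units the gap between marginal cost and willingness to pay runs from 0 up to 14.
DWL = ½ × 14 × 30 = 210.

Deadweight loss = $210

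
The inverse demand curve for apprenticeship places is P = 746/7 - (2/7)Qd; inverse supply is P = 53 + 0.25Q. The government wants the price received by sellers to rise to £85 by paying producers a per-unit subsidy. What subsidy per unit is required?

Required subsidy s = £15 per unit

At a seller price of 85, quantity supplied is -212 + 4·85 = 128.
Buyers absorb 128 only when they pay Pb = 746/7 − (2/7)·128 = 70.
s = Ps − Pb = 85 − 70 = 15.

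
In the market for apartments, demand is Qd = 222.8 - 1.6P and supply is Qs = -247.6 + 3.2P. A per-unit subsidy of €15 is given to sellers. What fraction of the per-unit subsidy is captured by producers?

Pre-subsidy: 222.8 - 1.6P = -247.6 + 3.2P gives P* = 98, Q* = 66.
With the subsidy, sellers receive Ps = Pb + 15 for each unit, where Pb is the price buyers pay.
Supply in terms of Pb becomes Qs = -247.6 + 3.2(Pb + 15) = -199.6 + 3.2Pb. Setting this equal to demand: 222.8 - 1.6Pb = -199.6 + 3.2Pb, so Pb = 88.
Sellers receive Ps = 88 + 15 = 103; Q' = 222.8 − 1.6·88 = 82.
Buyers' price falls by P* − Pb = 98 − 88 = 10; sellers' price rises by Ps − P* = 103 − 98 = 5.
So producers capture 5/15 = 1/3 of each unit of subsidy.

Producer share = 1/3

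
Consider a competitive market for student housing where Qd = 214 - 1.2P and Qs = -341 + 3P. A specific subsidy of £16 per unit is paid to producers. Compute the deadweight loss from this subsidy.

Deadweight loss = 768/7

Pre-subsidy: 214 - 1.2P = -341 + 3P gives P* = 925/7, Q* = 388/7.
With the subsidy, sellers receive Ps = Pb + 16 for each unit, where Pb is the price buyers pay.
Supply in terms of Pb becomes Qs = -341 + 3(Pb + 16) = -293 + 3Pb. Setting this equal to demand: 214 - 1.2Pb = -293 + 3Pb, so Pb = 845/7.
Sellers receive Ps = 845/7 + 16 = 957/7; Q' = 214 − 1.2·(845/7) = 484/7.
The subsidy expands output by 484/7 − 388/7 = 96/7 past the efficient level; on those units the gap between marginal cost and willingness to pay runs from 0 up to 16.
DWL = ½ × 16 × 96/7 = 768/7.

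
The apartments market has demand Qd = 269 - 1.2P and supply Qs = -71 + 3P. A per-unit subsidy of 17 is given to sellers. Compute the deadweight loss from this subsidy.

Pre-subsidy: 269 - 1.2P = -71 + 3P gives P* = 1700/21, Q* = 1203/7.
With the subsidy, sellers receive Ps = Pb + 17 for each unit, where Pb is the price buyers pay.
Supply in terms of Pb becomes Qs = -71 + 3(Pb + 17) = -20 + 3Pb. Setting this equal to demand: 269 - 1.2Pb = -20 + 3Pb, so Pb = 1445/21.
Sellers receive Ps = 1445/21 + 17 = 1802/21; Q' = 269 − 1.2·(1445/21) = 1305/7.
The subsidy expands output by 1305/7 − 1203/7 = 102/7 past the efficient level; on those units the gap between marginal cost and willingness to pay runs from 0 up to 17.
DWL = ½ × 17 × 102/7 = 867/7.

Deadweight loss = 867/7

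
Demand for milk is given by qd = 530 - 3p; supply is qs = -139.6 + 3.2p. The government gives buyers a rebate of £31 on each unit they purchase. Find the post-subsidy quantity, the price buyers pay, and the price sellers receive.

q' = 254; buyers pay £92; sellers receive £123

Pre-subsidy: 530 - 3p = -139.6 + 3.2p gives p* = 108, q* = 206.
With the rebate, buyers effectively pay pb = ps − 31, where ps is the price sellers receive.
Demand in terms of ps becomes qd = 530 − 3(ps − 31) = 623 - 3ps. Setting this equal to supply: 623 - 3ps = -139.6 + 3.2ps, so ps = 123.
Buyers pay pb = 123 − 31 = 92; q' = -139.6 + 3.2·123 = 254.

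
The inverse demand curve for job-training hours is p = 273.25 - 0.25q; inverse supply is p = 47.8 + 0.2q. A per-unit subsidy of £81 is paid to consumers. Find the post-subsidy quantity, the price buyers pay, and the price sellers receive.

Pre-subsidy: 273.25 - 0.25q = 47.8 + 0.2q gives q* = 501 and p* = 148.
With the rebate, buyers effectively pay pb = ps − 81, where ps is the price sellers receive.
On the curves, pb = 273.25 - 0.25q and ps = 47.8 + 0.2q; the wedge ps − pb = 81 gives 47.8 + 0.2q − (273.25 - 0.25q) = 81, so q' = 681.
Then pb = 273.25 − 0.25·681 = 103 and ps = 47.8 + 0.2·681 = 184.

q' = 681; buyers pay £103; sellers receive £184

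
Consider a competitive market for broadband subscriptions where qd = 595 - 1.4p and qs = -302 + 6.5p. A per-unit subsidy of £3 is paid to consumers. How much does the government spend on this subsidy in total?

Pre-subsidy: 595 - 1.4p = -302 + 6.5p gives p* = 8970/79, q* = 34447/79.
With the rebate, buyers effectively pay pb = ps − 3, where ps is the price sellers receive.
Demand in terms of ps becomes qd = 595 − 1.4(ps − 3) = 599.2 - 1.4ps. Setting this equal to supply: 599.2 - 1.4ps = -302 + 6.5ps, so ps = 9012/79.
Buyers pay pb = 9012/79 − 3 = 8775/79; q' = -302 + 6.5·(9012/79) = 34720/79.
Government outlay = subsidy × quantity = 3 × 34720/79 = 104160/79.

Government cost = 104160/79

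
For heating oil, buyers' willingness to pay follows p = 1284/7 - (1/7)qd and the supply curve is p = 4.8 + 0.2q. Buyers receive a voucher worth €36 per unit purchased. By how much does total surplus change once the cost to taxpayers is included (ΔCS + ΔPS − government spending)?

Pre-subsidy: 1284/7 - (1/7)q = 4.8 + 0.2q gives q* = 521 and p* = 109.
With the rebate, buyers effectively pay pb = ps − 36, where ps is the price sellers receive.
On the curves, pb = 1284/7 - (1/7)q and ps = 4.8 + 0.2q; the wedge ps − pb = 36 gives 4.8 + 0.2q − (1284/7 - (1/7)q) = 36, so q' = 626.
Then pb = 1284/7 − (1/7)·626 = 94 and ps = 4.8 + 0.2·626 = 130.
ΔCS = ½(521 + 626)(109 − 94) = 8602.5; ΔPS = ½(521 + 626)(130 − 109) = 12043.5.
Government spending = 36 × 626 = 22536.
Net change = 8602.5 + 12043.5 − 22536 = -1890. The loss equals the DWL triangle ½·36·105.

Net change in total surplus = -€1890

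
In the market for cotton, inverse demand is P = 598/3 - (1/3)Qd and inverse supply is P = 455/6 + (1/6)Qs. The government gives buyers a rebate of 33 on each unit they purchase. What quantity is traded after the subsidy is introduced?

Pre-subsidy: 598/3 - (1/3)Q = 455/6 + (1/6)Q gives Q* = 247 and P* = 117.
With the rebate, buyers effectively pay Pb = Ps − 33, where Ps is the price sellers receive.
On the curves, Pb = 598/3 - (1/3)Q and Ps = 455/6 + (1/6)Q; the wedge Ps − Pb = 33 gives 455/6 + (1/6)Q − (598/3 - (1/3)Q) = 33, so Q' = 313.
Then Pb = 598/3 − (1/3)·313 = 95 and Ps = 455/6 + (1/6)·313 = 128.

Q' = 313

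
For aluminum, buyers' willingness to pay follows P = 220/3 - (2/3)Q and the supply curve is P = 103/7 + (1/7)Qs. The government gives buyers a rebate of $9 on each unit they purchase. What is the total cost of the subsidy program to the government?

Government cost = 12780/17

Pre-subsidy: 220/3 - (2/3)Q = 103/7 + (1/7)Q gives Q* = 1231/17 and P* = 426/17.
With the rebate, buyers effectively pay Pb = Ps − 9, where Ps is the price sellers receive.
On the curves, Pb = 220/3 - (2/3)Q and Ps = 103/7 + (1/7)Q; the wedge Ps − Pb = 9 gives 103/7 + (1/7)Q − (220/3 - (2/3)Q) = 9, so Q' = 1420/17.
Then Pb = 220/3 − (2/3)·(1420/17) = 300/17 and Ps = 103/7 + (1/7)·(1420/17) = 453/17.
Government outlay = subsidy × quantity = 9 × 1420/17 = 12780/17.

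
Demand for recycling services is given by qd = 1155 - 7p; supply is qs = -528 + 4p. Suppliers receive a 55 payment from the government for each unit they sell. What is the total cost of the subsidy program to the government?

Government cost = 12320

Pre-subsidy: 1155 - 7p = -528 + 4p gives p* = 153, q* = 84.
With the subsidy, sellers receive ps = pb + 55 for each unit, where pb is the price buyers pay.
Supply in terms of pb becomes qs = -528 + 4(pb + 55) = -308 + 4pb. Setting this equal to demand: 1155 - 7pb = -308 + 4pb, so pb = 133.
Sellers receive ps = 133 + 55 = 188; q' = 1155 − 7·133 = 224.
Government outlay = subsidy × quantity = 55 × 224 = 12320.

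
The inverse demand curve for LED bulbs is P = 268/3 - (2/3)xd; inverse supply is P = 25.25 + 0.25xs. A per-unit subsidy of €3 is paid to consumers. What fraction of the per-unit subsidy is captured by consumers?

Pre-subsidy: 268/3 - (2/3)x = 25.25 + 0.25x gives x* = 769/11 and P* = 470/11.
With the rebate, buyers effectively pay Pb = Ps − 3, where Ps is the price sellers receive.
On the curves, Pb = 268/3 - (2/3)x and Ps = 25.25 + 0.25x; the wedge Ps − Pb = 3 gives 25.25 + 0.25x − (268/3 - (2/3)x) = 3, so x' = 805/11.
Then Pb = 268/3 − (2/3)·(805/11) = 446/11 and Ps = 25.25 + 0.25·(805/11) = 479/11.
Buyers' price falls by P* − Pb = 470/11 − 446/11 = 24/11; sellers' price rises by Ps − P* = 479/11 − 470/11 = 9/11.
So consumers capture (24/11)/3 = 8/11 of each unit of subsidy.

Consumer share = 8/11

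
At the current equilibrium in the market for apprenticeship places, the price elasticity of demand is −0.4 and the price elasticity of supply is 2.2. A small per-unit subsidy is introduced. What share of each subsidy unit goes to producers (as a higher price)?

For a small subsidy around the equilibrium, the benefit split depends on the relative slopes, which at a point are proportional to the elasticities.
Buyer share = εs/(εs + |εd|) = 2.2/(2.2 + 0.4) = 11/13; seller share = |εd|/(εs + |εd|) = 2/13.
So producers capture 2/13 of the subsidy.

Producer share = 2/13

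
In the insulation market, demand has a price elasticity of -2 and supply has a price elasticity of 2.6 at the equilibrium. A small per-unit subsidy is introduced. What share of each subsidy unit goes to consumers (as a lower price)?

For a small subsidy around the equilibrium, the benefit split depends on the relative slopes, which at a point are proportional to the elasticities.
Buyer share = εs/(εs + |εd|) = 2.6/(2.6 + 2) = 13/23; seller share = |εd|/(εs + |εd|) = 10/23.

Consumer share = 13/23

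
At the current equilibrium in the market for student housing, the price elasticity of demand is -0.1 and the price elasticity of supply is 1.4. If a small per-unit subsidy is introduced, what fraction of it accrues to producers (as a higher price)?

For a small subsidy around the equilibrium, the benefit split depends on the relative slopes, which at a point are proportional to the elasticities.
Buyer share = εs/(εs + |εd|) = 1.4/(1.4 + 0.1) = 14/15; seller share = |εd|/(εs + |εd|) = 1/15.
So producers capture 1/15 of the subsidy.

Producer share = 1/15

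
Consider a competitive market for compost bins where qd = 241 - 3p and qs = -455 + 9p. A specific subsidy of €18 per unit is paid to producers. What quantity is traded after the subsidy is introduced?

Pre-subsidy: 241 - 3p = -455 + 9p gives p* = 58, q* = 67.
With the subsidy, sellers receive ps = pb + 18 for each unit, where pb is the price buyers pay.
Supply in terms of pb becomes qs = -455 + 9(pb + 18) = -293 + 9pb. Setting this equal to demand: 241 - 3pb = -293 + 9pb, so pb = 44.5.
Sellers receive ps = 44.5 + 18 = 62.5; q' = 241 − 3·44.5 = 107.5.

q' = 107.5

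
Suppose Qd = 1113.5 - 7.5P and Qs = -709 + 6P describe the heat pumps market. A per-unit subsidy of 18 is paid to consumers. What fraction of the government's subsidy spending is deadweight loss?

Pre-subsidy: 1113.5 - 7.5P = -709 + 6P gives P* = 135, Q* = 101.
With the rebate, buyers effectively pay Pb = Ps − 18, where Ps is the price sellers receive.
Demand in terms of Ps becomes Qd = 1113.5 − 7.5(Ps − 18) = 1248.5 - 7.5Ps. Setting this equal to supply: 1248.5 - 7.5Ps = -709 + 6Ps, so Ps = 145.
Buyers pay Pb = 145 − 18 = 127; Q' = -709 + 6·145 = 161.
ΔCS = ½(101 + 161)(135 − 127) = 1048; ΔPS = ½(101 + 161)(145 − 135) = 1310.
Government spending = 18 × 161 = 2898.
DWL = ½ × 18 × (161 − 101) = 540; fraction = 540 / 2898 = 30/161.

DWL / government spending = 30/161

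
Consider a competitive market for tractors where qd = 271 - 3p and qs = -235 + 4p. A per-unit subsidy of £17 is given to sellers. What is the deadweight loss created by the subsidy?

Deadweight loss = 1734/7

Pre-subsidy: 271 - 3p = -235 + 4p gives p* = 506/7, q* = 379/7.
With the subsidy, sellers receive ps = pb + 17 for each unit, where pb is the price buyers pay.
Supply in terms of pb becomes qs = -235 + 4(pb + 17) = -167 + 4pb. Setting this equal to demand: 271 - 3pb = -167 + 4pb, so pb = 438/7.
Sellers receive ps = 438/7 + 17 = 557/7; q' = 271 − 3·(438/7) = 583/7.
The subsidy expands output by 583/7 − 379/7 = 204/7 past the efficient level; on those units the gap between marginal cost and willingness to pay runs from 0 up to 17.
DWL = ½ × 17 × 204/7 = 1734/7.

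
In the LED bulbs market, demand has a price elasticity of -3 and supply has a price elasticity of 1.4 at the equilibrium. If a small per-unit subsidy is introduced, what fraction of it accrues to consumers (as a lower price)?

For a small subsidy around the equilibrium, the benefit split depends on the relative slopes, which at a point are proportional to the elasticities.
Buyer share = εs/(εs + |εd|) = 1.4/(1.4 + 3) = 7/22; seller share = |εd|/(εs + |εd|) = 15/22.

Consumer share = 7/22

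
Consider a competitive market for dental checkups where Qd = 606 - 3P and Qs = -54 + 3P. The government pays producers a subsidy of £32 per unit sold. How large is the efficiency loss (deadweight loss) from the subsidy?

Pre-subsidy: 606 - 3P = -54 + 3P gives P* = 110, Q* = 276.
With the subsidy, sellers receive Ps = Pb + 32 for each unit, where Pb is the price buyers pay.
Supply in terms of Pb becomes Qs = -54 + 3(Pb + 32) = 42 + 3Pb. Setting this equal to demand: 606 - 3Pb = 42 + 3Pb, so Pb = 94.
Sellers receive Ps = 94 + 32 = 126; Q' = 606 − 3·94 = 324.
The subsidy expands output by 324 − 276 = 48 past the efficient level; on those units the gap between marginal cost and willingness to pay runs from 0 up to 32.
DWL = ½ × 32 × 48 = 768.

Deadweight loss = £768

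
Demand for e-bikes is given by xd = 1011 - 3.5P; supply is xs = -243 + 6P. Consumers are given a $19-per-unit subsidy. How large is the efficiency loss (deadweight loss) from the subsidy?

Pre-subsidy: 1011 - 3.5P = -243 + 6P gives P* = 132, x* = 549.
With the rebate, buyers effectively pay Pb = Ps − 19, where Ps is the price sellers receive.
Demand in terms of Ps becomes xd = 1011 − 3.5(Ps − 19) = 1077.5 - 3.5Ps. Setting this equal to supply: 1077.5 - 3.5Ps = -243 + 6Ps, so Ps = 139.
Buyers pay Pb = 139 − 19 = 120; x' = -243 + 6·139 = 591.
The subsidy expands output by 591 − 549 = 42 past the efficient level; on those units the gap between marginal cost and willingness to pay runs from 0 up to 19.
DWL = ½ × 19 × 42 = 399.

Deadweight loss = $399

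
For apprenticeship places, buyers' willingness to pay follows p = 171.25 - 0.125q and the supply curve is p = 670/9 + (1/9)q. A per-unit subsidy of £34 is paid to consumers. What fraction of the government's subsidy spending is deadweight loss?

Pre-subsidy: 171.25 - 0.125q = 670/9 + (1/9)q gives q* = 410 and p* = 120.
With the rebate, buyers effectively pay pb = ps − 34, where ps is the price sellers receive.
On the curves, pb = 171.25 - 0.125q and ps = 670/9 + (1/9)q; the wedge ps − pb = 34 gives 670/9 + (1/9)q − (171.25 - 0.125q) = 34, so q' = 554.
Then pb = 171.25 − 0.125·554 = 102 and ps = 670/9 + (1/9)·554 = 136.
ΔCS = ½(410 + 554)(120 − 102) = 8676; ΔPS = ½(410 + 554)(136 − 120) = 7712.
Government spending = 34 × 554 = 18836.
DWL = ½ × 34 × (554 − 410) = 2448; fraction = 2448 / 18836 = 36/277.

DWL / government spending = 36/277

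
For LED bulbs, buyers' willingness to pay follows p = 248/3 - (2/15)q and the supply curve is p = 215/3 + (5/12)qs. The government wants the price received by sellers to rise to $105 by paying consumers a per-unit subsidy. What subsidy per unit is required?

At a seller price of 105, quantity supplied is -172 + 2.4·105 = 80.
Buyers absorb 80 only when they pay pb = 248/3 − (2/15)·80 = 72.
s = ps − pb = 105 − 72 = 33.

Required subsidy s = $33 per unit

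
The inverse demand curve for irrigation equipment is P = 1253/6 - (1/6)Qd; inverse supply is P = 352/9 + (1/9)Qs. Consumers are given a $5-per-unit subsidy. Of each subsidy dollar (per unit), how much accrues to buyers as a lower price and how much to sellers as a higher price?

Pre-subsidy: 1253/6 - (1/6)Q = 352/9 + (1/9)Q gives Q* = 611 and P* = 107.
With the rebate, buyers effectively pay Pb = Ps − 5, where Ps is the price sellers receive.
On the curves, Pb = 1253/6 - (1/6)Q and Ps = 352/9 + (1/9)Q; the wedge Ps − Pb = 5 gives 352/9 + (1/9)Q − (1253/6 - (1/6)Q) = 5, so Q' = 629.
Then Pb = 1253/6 − (1/6)·629 = 104 and Ps = 352/9 + (1/9)·629 = 109.
Buyers' price falls by P* − Pb = 107 − 104 = 3; sellers' price rises by Ps − P* = 109 − 107 = 2.

Buyers gain $3 per unit; sellers gain $2 per unit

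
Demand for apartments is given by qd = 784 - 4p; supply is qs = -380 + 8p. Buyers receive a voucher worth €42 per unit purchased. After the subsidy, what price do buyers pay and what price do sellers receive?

Buyers pay €69; sellers receive €111

Pre-subsidy: 784 - 4p = -380 + 8p gives p* = 97, q* = 396.
With the rebate, buyers effectively pay pb = ps − 42, where ps is the price sellers receive.
Demand in terms of ps becomes qd = 784 − 4(ps − 42) = 952 - 4ps. Setting this equal to supply: 952 - 4ps = -380 + 8ps, so ps = 111.
Buyers pay pb = 111 − 42 = 69; q' = -380 + 8·111 = 508.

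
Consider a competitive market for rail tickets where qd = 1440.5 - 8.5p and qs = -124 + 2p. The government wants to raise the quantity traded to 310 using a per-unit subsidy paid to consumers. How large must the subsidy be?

At q = 310, invert demand for the buyer price: pb = (1440.5 − 310)/8.5 = 133; invert supply for the seller price: ps = (310 − (-124))/2 = 217.
The subsidy must fill the gap: s = ps − pb = 217 − 133 = 84.

Required subsidy s = 84 per unit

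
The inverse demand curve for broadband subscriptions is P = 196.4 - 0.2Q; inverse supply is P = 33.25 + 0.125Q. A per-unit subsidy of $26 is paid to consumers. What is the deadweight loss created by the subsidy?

Deadweight loss = $1040

Pre-subsidy: 196.4 - 0.2Q = 33.25 + 0.125Q gives Q* = 502 and P* = 96.
With the rebate, buyers effectively pay Pb = Ps − 26, where Ps is the price sellers receive.
On the curves, Pb = 196.4 - 0.2Q and Ps = 33.25 + 0.125Q; the wedge Ps − Pb = 26 gives 33.25 + 0.125Q − (196.4 - 0.2Q) = 26, so Q' = 582.
Then Pb = 196.4 − 0.2·582 = 80 and Ps = 33.25 + 0.125·582 = 106.
The subsidy expands output by 582 − 502 = 80 past the efficient level; on those units the gap between marginal cost and willingness to pay runs from 0 up to 26.
DWL = ½ × 26 × 80 = 1040.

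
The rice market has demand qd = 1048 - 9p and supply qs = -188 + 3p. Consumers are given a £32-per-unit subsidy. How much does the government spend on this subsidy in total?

Pre-subsidy: 1048 - 9p = -188 + 3p gives p* = 103, q* = 121.
With the rebate, buyers effectively pay pb = ps − 32, where ps is the price sellers receive.
Demand in terms of ps becomes qd = 1048 − 9(ps − 32) = 1336 - 9ps. Setting this equal to supply: 1336 - 9ps = -188 + 3ps, so ps = 127.
Buyers pay pb = 127 − 32 = 95; q' = -188 + 3·127 = 193.
Government outlay = subsidy × quantity = 32 × 193 = 6176.

Government cost = £6176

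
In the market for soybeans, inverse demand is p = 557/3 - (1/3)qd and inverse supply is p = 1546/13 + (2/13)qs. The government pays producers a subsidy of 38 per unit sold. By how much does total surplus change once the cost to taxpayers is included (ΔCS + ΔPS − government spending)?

Pre-subsidy: 557/3 - (1/3)q = 1546/13 + (2/13)q gives q* = 137 and p* = 140.
With the subsidy, sellers receive ps = pb + 38 for each unit, where pb is the price buyers pay.
On the curves, pb = 557/3 - (1/3)q and ps = 1546/13 + (2/13)q; the wedge ps − pb = 38 gives 1546/13 + (2/13)q − (557/3 - (1/3)q) = 38, so q' = 215.
Then pb = 557/3 − (1/3)·215 = 114 and ps = 1546/13 + (2/13)·215 = 152.
ΔCS = ½(137 + 215)(140 − 114) = 4576; ΔPS = ½(137 + 215)(152 − 140) = 2112.
Government spending = 38 × 215 = 8170.
Net change = 4576 + 2112 − 8170 = -1482. The loss equals the DWL triangle ½·38·78.

Net change in total surplus = -1482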